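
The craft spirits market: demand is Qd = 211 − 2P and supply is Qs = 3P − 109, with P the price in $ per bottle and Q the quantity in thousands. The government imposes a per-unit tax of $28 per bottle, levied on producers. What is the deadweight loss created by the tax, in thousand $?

Without the tax, 211 − 2P = 3P − 109 gives 5P = 320, so P* = $64 and Q* = 83.
With the tax collected from producers, supply shifts: Qs = 3(P − 28) − 109.
New equilibrium: consumers pay $80.8, producers receive $52.8, Q = 49.4. (Wedge: Pb − Ps = 28.)
Quantity falls by |ΔQ| = |83 − 49.4| = 33.6.
DWL = ½ · t · |ΔQ| = ½ · 28 · 33.6 = $470.4.

Deadweight loss = $470.4 thousand.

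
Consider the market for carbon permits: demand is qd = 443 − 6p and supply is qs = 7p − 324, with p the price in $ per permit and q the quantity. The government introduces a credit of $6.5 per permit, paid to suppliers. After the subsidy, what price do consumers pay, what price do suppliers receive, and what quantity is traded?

Before the subsidy: set 443 − 6p = 7p − 324 → p* = $59, q* = 89.
With a per-unit subsidy paid to suppliers, each receives p + 6.5 per unit sold, so supply becomes qs = 7(p + 6.5) − 324.
Solving gives q = 110 with consumers paying $55.5 and suppliers receiving $62 (the $6.5 wedge).

Consumers pay $55.5; suppliers receive $62; quantity = 110.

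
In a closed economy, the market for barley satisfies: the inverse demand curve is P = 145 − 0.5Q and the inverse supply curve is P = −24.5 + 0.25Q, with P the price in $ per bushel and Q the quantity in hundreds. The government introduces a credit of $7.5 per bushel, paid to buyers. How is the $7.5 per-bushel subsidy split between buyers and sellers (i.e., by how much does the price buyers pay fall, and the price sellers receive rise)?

Buyers gain $5 per bushel; sellers gain $2.5 per bushel.

Rewrite in direct form: Qd = 290 − 2P and Qs = 4P + 98.
Without the subsidy, 290 − 2P = 4P + 98 gives 6P = 192, so P* = $32 and Q* = 226.
With a per-unit subsidy paid to buyers, each effectively pays P − 7.5, so demand becomes Qd = 290 − 2(P − 7.5).
Solving gives Q = 236 with buyers paying $27 and sellers receiving $34.5 (the $7.5 wedge).
Gain to buyers: $5; to sellers: $2.5. (They sum to $7.5.)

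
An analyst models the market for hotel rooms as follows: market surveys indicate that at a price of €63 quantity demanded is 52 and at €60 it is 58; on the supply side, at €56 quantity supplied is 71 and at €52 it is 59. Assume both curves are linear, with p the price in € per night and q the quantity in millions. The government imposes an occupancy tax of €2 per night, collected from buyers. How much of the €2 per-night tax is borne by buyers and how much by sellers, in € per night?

Buyers bear €1.2 per night; sellers bear €0.8 per night.

Demand slope: (58 − 52)/(60 − 63) = -2, so qd = 178 − 2p.
Supply slope: (59 − 71)/(52 − 56) = 3, so qs = 3p − 97.
Before the tax: set 178 − 2p = 3p − 97 → p* = €55, q* = 68.
With the tax collected from buyers, demand (in seller-price terms) shifts: qd = 178 − 2(p + 2).
New equilibrium: buyers pay €56.2, sellers receive €54.2, q = 65.6. (Wedge: pb − ps = 2.)
Burden on buyers: €1.2; on sellers: €0.8. (They sum to €2.)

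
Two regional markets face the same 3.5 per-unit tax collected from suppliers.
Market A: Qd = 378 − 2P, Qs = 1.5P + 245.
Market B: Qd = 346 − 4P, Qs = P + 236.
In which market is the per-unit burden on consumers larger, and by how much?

Market A: pre-tax P* = 38, Q* = 302; post-tax Q = 299; per-unit burden on consumers = 1.5.
Market B: pre-tax P* = 22, Q* = 258; post-tax Q = 255.2; per-unit burden on consumers = 0.7.
Difference: 1.5 vs 0.7 → market A is larger by 0.8.

Market A, by 0.8.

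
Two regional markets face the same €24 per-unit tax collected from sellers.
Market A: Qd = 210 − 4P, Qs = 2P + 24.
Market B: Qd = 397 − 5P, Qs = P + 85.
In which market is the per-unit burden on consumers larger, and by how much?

Market A: pre-tax P* = €31, Q* = 86; post-tax Q = 54; per-unit burden on consumers = €8.
Market B: pre-tax P* = €52, Q* = 137; post-tax Q = 117; per-unit burden on consumers = €4.
Difference: €8 vs €4 → market A is larger by €4.

Market A, by €4.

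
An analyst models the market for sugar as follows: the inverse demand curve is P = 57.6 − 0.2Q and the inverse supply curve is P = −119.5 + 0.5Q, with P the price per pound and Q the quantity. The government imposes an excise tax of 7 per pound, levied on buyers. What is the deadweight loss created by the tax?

Rewrite in direct form: Qd = 288 − 5P and Qs = 2P + 239.
Without the tax, 288 − 5P = 2P + 239 gives 7P = 49, so P* = 7 and Q* = 253.
With the tax collected from buyers, demand (in seller-price terms) shifts: Qd = 288 − 5(P + 7).
New equilibrium: buyers pay 9, suppliers receive 2, Q = 243. (Wedge: Pb − Ps = 7.)
Quantity falls by |ΔQ| = |253 − 243| = 10.
DWL = ½ · t · |ΔQ| = ½ · 7 · 10 = 35.

Deadweight loss = 35.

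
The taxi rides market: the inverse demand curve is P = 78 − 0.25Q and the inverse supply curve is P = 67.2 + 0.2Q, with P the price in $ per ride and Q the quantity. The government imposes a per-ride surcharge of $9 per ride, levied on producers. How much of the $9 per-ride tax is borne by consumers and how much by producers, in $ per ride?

Consumers bear $5 per ride; producers bear $4 per ride.

Rewrite in direct form: Qd = 312 − 4P and Qs = 5P − 336.
Before the tax: set 312 − 4P = 5P − 336 → P* = $72, Q* = 24.
With the tax collected from producers, supply shifts: Qs = 5(P − 9) − 336.
Solving gives Q = 4 with consumers paying $77 and producers receiving $68 (the $9 wedge).
Burden on consumers: $5; on producers: $4. (They sum to $9.)
The less price-elastic side of the market bears the larger share of a per-unit tax.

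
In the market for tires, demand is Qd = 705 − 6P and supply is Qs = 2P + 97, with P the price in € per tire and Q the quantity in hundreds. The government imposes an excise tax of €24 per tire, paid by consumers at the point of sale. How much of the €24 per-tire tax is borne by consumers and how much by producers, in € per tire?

Consumers bear €6 per tire; producers bear €18 per tire.

Without the tax, 705 − 6P = 2P + 97 gives 8P = 608, so P* = €76 and Q* = 249.
With the tax collected from consumers, demand (in seller-price terms) shifts: Qd = 705 − 6(P + 24).
Solving gives Q = 213 with consumers paying €82 and producers receiving €58 (the €24 wedge).
Burden on consumers: €6; on producers: €18. (They sum to €24.)
The less price-elastic side of the market bears the larger share of a per-unit tax.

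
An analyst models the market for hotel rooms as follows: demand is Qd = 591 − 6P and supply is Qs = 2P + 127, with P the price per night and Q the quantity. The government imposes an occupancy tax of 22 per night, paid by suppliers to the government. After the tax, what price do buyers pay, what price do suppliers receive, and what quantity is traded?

Before the tax: set 591 − 6P = 2P + 127 → P* = 58, Q* = 243.
With the tax collected from suppliers, supply shifts: Qs = 2(P − 22) + 127.
New equilibrium: buyers pay 63.5, suppliers receive 41.5, Q = 210. (Wedge: Pb − Ps = 22.)
The less price-elastic side of the market bears the larger share of a per-unit tax.

Buyers pay 63.5; suppliers receive 41.5; quantity = 210.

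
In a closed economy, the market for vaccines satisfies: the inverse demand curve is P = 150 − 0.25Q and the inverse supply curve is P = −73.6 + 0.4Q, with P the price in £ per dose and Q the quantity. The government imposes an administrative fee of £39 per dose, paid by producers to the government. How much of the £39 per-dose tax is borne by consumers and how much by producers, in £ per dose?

Inverting to Q(P) form: Qd = 600 − 4P; Qs = 2.5P + 184.
Without the tax, 600 − 4P = 2.5P + 184 gives 6.5P = 416, so P* = £64 and Q* = 344.
With the tax collected from producers, supply shifts: Qs = 2.5(P − 39) + 184.
Solving gives Q = 284 with consumers paying £79 and producers receiving £40 (the £39 wedge).
Burden on consumers: £15; on producers: £24. (They sum to £39.)
The less price-elastic side of the market bears the larger share of a per-unit tax.

Consumers bear £15 per dose; producers bear £24 per dose.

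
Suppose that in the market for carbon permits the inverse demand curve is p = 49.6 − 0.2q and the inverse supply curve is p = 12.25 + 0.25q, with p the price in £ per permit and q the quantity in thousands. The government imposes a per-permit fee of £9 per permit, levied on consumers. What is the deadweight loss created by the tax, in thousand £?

Inverting to q(p) form: qd = 248 − 5p; qs = 4p − 49.
Before the tax: set 248 − 5p = 4p − 49 → p* = £33, q* = 83.
With the tax collected from consumers, demand (in seller-price terms) shifts: qd = 248 − 5(p + 9).
New equilibrium: consumers pay £37, sellers receive £28, q = 63. (Wedge: pb − ps = 9.)
Quantity falls by |ΔQ| = |83 − 63| = 20.
DWL = ½ · t · |ΔQ| = ½ · 9 · 20 = £90.

Deadweight loss = £90 thousand.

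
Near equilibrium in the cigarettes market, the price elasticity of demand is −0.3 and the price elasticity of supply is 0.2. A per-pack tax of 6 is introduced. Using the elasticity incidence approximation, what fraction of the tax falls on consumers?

Incidence ratio: consumers' share ≈ εs / (εs + |εd|) = 0.2 / (0.2 + 0.3) = 0.4.
Supply is the less elastic side, so consumers bear the smaller share.

Consumers' share ≈ 0.4.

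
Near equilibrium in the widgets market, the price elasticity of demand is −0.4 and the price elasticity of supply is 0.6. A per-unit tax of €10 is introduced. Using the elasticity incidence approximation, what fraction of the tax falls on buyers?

Incidence ratio: buyers' share ≈ εs / (εs + |εd|) = 0.6 / (0.6 + 0.4) = 0.6.
Supply is the more elastic side, so buyers bear the larger share.

Buyers' share ≈ 0.6.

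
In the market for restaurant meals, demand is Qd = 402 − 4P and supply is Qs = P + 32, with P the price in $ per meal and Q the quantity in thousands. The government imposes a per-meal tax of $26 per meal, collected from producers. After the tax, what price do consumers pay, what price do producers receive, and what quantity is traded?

Consumers pay $79.2; producers receive $53.2; quantity = 85.2.

Before the tax: set 402 − 4P = P + 32 → P* = $74, Q* = 106.
With the tax collected from producers, supply shifts: Qs = (P − 26) + 32.
Solving gives Q = 85.2 with consumers paying $79.2 and producers receiving $53.2 (the $26 wedge).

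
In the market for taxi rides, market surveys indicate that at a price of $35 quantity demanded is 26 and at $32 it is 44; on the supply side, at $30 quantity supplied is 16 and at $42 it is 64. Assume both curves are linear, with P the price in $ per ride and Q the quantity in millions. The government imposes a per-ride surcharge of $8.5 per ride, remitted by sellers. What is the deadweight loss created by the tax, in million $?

Deadweight loss = $86.7 million.

Demand slope: (44 − 26)/(32 − 35) = -6, so Qd = 236 − 6P.
Supply slope: (64 − 16)/(42 − 30) = 4, so Qs = 4P − 104.
Without the tax, 236 − 6P = 4P − 104 gives 10P = 340, so P* = $34 and Q* = 32.
With the tax collected from sellers, supply shifts: Qs = 4(P − 8.5) − 104.
Solving gives Q = 11.6 with buyers paying $37.4 and sellers receiving $28.9 (the $8.5 wedge).
Quantity falls by |ΔQ| = |32 − 11.6| = 20.4.
DWL = ½ · t · |ΔQ| = ½ · 8.5 · 20.4 = $86.7.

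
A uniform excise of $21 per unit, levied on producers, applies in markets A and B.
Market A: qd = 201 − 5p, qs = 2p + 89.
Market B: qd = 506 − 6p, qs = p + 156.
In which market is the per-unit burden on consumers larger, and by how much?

Market A: pre-tax p* = $16, q* = 121; post-tax q = 91; per-unit burden on consumers = $6.
Market B: pre-tax p* = $50, q* = 206; post-tax q = 188; per-unit burden on consumers = $3.
Difference: $6 vs $3 → market A is larger by $3.

Market A, by $3.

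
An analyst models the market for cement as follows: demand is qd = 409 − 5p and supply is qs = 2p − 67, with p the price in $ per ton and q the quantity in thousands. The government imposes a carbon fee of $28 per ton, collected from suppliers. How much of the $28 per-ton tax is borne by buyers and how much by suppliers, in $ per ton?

Buyers bear $8 per ton; suppliers bear $20 per ton.

Without the tax, 409 − 5p = 2p − 67 gives 7p = 476, so p* = $68 and q* = 69.
With the tax collected from suppliers, supply shifts: qs = 2(p − 28) − 67.
Solving gives q = 29 with buyers paying $76 and suppliers receiving $48 (the $28 wedge).
Burden on buyers: $8; on suppliers: $20. (They sum to $28.)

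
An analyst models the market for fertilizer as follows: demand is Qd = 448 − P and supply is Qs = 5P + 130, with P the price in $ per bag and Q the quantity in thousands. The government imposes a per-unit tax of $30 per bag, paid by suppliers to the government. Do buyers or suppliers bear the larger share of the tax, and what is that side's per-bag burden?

Without the tax, 448 − P = 5P + 130 gives 6P = 318, so P* = $53 and Q* = 395.
With the tax collected from suppliers, supply shifts: Qs = 5(P − 30) + 130.
New equilibrium: buyers pay $78, suppliers receive $48, Q = 370. (Wedge: Pb − Ps = 30.)
Per-bag burden: buyers $25, suppliers $5.
Buyers take the larger share because demand is less price-elastic here (demand slope 1 vs supply slope 5).
The less price-elastic side of the market bears the larger share of a per-unit tax.

Buyers bear the larger share: $25 per bag.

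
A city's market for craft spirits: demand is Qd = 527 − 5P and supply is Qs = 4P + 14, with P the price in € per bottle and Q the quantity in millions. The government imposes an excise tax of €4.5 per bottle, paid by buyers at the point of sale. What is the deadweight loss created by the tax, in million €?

Deadweight loss = €22.5 million.

Before the tax: set 527 − 5P = 4P + 14 → P* = €57, Q* = 242.
With the tax collected from buyers, demand (in seller-price terms) shifts: Qd = 527 − 5(P + 4.5).
Solving gives Q = 232 with buyers paying €59 and sellers receiving €54.5 (the €4.5 wedge).
Quantity falls by |ΔQ| = |242 − 232| = 10.
DWL = ½ · t · |ΔQ| = ½ · 4.5 · 10 = €22.5.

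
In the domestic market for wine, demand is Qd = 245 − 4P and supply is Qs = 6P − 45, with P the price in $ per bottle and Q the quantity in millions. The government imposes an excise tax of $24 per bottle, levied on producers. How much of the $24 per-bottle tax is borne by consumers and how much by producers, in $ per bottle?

Before the tax: set 245 − 4P = 6P − 45 → P* = $29, Q* = 129.
With the tax collected from producers, supply shifts: Qs = 6(P − 24) − 45.
New equilibrium: consumers pay $43.4, producers receive $19.4, Q = 71.4. (Wedge: Pb − Ps = 24.)
Burden on consumers: $14.4; on producers: $9.6. (They sum to $24.)

Consumers bear $14.4 per bottle; producers bear $9.6 per bottle.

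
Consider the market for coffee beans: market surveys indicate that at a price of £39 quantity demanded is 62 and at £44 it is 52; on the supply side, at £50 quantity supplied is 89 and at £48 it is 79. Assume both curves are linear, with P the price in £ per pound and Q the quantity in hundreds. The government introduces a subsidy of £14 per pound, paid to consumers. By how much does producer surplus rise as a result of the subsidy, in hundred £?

Demand slope: (52 − 62)/(44 − 39) = -2, so Qd = 140 − 2P.
Supply slope: (79 − 89)/(48 − 50) = 5, so Qs = 5P − 161.
Before the subsidy: set 140 − 2P = 5P − 161 → P* = £43, Q* = 54.
With a per-unit subsidy paid to consumers, each effectively pays P − 14, so demand becomes Qd = 140 − 2(P − 14).
New equilibrium: consumers pay £33, sellers receive £47, Q = 74. (Wedge: Pb − Ps = −14.)
ΔPS is the trapezoid between Q = 74 and Q = 54 of height £4: ½ · (54 + 74) · 4 = £256.

Producer surplus rises by £256 hundred.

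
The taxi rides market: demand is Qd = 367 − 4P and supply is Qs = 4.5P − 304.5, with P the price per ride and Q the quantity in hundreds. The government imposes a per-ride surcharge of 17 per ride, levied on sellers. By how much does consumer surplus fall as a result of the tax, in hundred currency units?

Consumer surplus falls by 297 hundred.

Before the tax: set 367 − 4P = 4.5P − 304.5 → P* = 79, Q* = 51.
With the tax collected from sellers, supply shifts: Qs = 4.5(P − 17) − 304.5.
Solving gives Q = 15 with consumers paying 88 and sellers receiving 71 (the 17 wedge).
ΔCS is the trapezoid between Q = 15 and Q = 51 of height 9: ½ · (51 + 15) · 9 = 297.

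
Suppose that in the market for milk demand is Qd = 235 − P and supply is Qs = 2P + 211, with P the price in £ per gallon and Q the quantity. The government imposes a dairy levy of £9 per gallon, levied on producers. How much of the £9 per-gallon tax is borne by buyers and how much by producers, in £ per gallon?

Buyers bear £6 per gallon; producers bear £3 per gallon.

Before the tax: set 235 − P = 2P + 211 → P* = £8, Q* = 227.
With the tax collected from producers, supply shifts: Qs = 2(P − 9) + 211.
New equilibrium: buyers pay £14, producers receive £5, Q = 221. (Wedge: Pb − Ps = 9.)
Burden on buyers: £6; on producers: £3. (They sum to £9.)
The less price-elastic side of the market bears the larger share of a per-unit tax.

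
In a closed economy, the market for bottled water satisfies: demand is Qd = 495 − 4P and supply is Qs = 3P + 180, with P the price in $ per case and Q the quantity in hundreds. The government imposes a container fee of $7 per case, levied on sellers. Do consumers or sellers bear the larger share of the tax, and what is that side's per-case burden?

Sellers bear the larger share: $4 per case.

Without the tax, 495 − 4P = 3P + 180 gives 7P = 315, so P* = $45 and Q* = 315.
With the tax collected from sellers, supply shifts: Qs = 3(P − 7) + 180.
New equilibrium: consumers pay $48, sellers receive $41, Q = 303. (Wedge: Pb − Ps = 7.)
Per-case burden: consumers $3, sellers $4.
Sellers take the larger share because supply is less price-elastic here (demand slope 4 vs supply slope 3).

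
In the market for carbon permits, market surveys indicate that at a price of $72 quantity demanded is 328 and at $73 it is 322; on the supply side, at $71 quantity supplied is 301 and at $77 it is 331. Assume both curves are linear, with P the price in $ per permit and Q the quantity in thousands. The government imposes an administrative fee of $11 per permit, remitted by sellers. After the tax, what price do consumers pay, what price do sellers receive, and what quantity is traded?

Consumers pay $79; sellers receive $68; quantity = 286.

Demand slope: (322 − 328)/(73 − 72) = -6, so Qd = 760 − 6P.
Supply slope: (331 − 301)/(77 − 71) = 5, so Qs = 5P − 54.
Without the tax, 760 − 6P = 5P − 54 gives 11P = 814, so P* = $74 and Q* = 316.
With the tax collected from sellers, supply shifts: Qs = 5(P − 11) − 54.
Solving gives Q = 286 with consumers paying $79 and sellers receiving $68 (the $11 wedge).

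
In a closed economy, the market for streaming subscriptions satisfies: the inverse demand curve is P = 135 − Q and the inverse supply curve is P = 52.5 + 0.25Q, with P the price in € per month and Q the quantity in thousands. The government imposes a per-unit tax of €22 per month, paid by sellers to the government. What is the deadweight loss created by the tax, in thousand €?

Inverting to Q(P) form: Qd = 135 − P; Qs = 4P − 210.
Before the tax: set 135 − P = 4P − 210 → P* = €69, Q* = 66.
With the tax collected from sellers, supply shifts: Qs = 4(P − 22) − 210.
Solving gives Q = 48.4 with buyers paying €86.6 and sellers receiving €64.6 (the €22 wedge).
Quantity falls by |ΔQ| = |66 − 48.4| = 17.6.
DWL = ½ · t · |ΔQ| = ½ · 22 · 17.6 = €193.6.

Deadweight loss = €193.6 thousand.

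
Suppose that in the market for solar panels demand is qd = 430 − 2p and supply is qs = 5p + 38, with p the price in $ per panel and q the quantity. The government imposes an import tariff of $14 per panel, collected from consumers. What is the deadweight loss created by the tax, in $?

Deadweight loss = $140.

Before the tax: set 430 − 2p = 5p + 38 → p* = $56, q* = 318.
With the tax collected from consumers, demand (in seller-price terms) shifts: qd = 430 − 2(p + 14).
Solving gives q = 298 with consumers paying $66 and producers receiving $52 (the $14 wedge).
Quantity falls by |ΔQ| = |318 − 298| = 20.
DWL = ½ · t · |ΔQ| = ½ · 14 · 20 = $140.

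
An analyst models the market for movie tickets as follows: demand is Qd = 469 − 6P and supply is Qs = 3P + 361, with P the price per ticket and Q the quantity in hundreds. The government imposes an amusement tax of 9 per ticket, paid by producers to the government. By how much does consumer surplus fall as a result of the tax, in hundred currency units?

Consumer surplus falls by 1164 hundred.

Before the tax: set 469 − 6P = 3P + 361 → P* = 12, Q* = 397.
With the tax collected from producers, supply shifts: Qs = 3(P − 9) + 361.
New equilibrium: buyers pay 15, producers receive 6, Q = 379. (Wedge: Pb − Ps = 9.)
ΔCS is the trapezoid between Q = 379 and Q = 397 of height 3: ½ · (397 + 379) · 3 = 1164.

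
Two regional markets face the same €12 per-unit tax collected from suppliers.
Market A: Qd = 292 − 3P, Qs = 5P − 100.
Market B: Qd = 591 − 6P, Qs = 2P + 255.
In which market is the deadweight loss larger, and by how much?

Market A, by €27.

Market A: pre-tax P* = €49, Q* = 145; post-tax Q = 122.5; deadweight loss = €135.
Market B: pre-tax P* = €42, Q* = 339; post-tax Q = 321; deadweight loss = €108.
Difference: €135 vs €108 → market A is larger by €27.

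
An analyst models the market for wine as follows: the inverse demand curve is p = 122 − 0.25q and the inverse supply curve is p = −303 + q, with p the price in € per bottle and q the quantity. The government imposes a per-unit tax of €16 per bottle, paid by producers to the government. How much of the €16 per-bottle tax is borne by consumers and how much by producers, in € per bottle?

Consumers bear €3.2 per bottle; producers bear €12.8 per bottle.

Rewrite in direct form: qd = 488 − 4p and qs = p + 303.
Before the tax: set 488 − 4p = p + 303 → p* = €37, q* = 340.
With the tax collected from producers, supply shifts: qs = (p − 16) + 303.
Solving gives q = 327.2 with consumers paying €40.2 and producers receiving €24.2 (the €16 wedge).
Burden on consumers: €3.2; on producers: €12.8. (They sum to €16.)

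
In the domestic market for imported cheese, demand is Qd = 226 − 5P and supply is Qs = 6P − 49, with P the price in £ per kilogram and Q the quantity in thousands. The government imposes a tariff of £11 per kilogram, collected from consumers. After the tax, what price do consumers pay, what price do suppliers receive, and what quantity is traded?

Consumers pay £31; suppliers receive £20; quantity = 71.

Without the tax, 226 − 5P = 6P − 49 gives 11P = 275, so P* = £25 and Q* = 101.
With the tax collected from consumers, demand (in seller-price terms) shifts: Qd = 226 − 5(P + 11).
Solving gives Q = 71 with consumers paying £31 and suppliers receiving £20 (the £11 wedge).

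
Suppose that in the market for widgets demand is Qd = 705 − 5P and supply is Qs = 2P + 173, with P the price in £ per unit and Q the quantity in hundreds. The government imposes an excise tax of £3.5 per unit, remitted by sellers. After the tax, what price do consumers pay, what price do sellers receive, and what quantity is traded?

Consumers pay £77; sellers receive £73.5; quantity = 320.

Without the tax, 705 − 5P = 2P + 173 gives 7P = 532, so P* = £76 and Q* = 325.
With the tax collected from sellers, supply shifts: Qs = 2(P − 3.5) + 173.
New equilibrium: consumers pay £77, sellers receive £73.5, Q = 320. (Wedge: Pb − Ps = 3.5.)
The less price-elastic side of the market bears the larger share of a per-unit tax.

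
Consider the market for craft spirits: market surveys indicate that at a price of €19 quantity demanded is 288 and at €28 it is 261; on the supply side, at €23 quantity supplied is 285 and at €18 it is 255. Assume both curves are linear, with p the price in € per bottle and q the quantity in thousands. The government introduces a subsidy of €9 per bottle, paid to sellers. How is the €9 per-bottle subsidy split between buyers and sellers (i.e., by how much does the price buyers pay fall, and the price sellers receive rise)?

Demand slope: (261 − 288)/(28 − 19) = -3, so qd = 345 − 3p.
Supply slope: (255 − 285)/(18 − 23) = 6, so qs = 6p + 147.
Without the subsidy, 345 − 3p = 6p + 147 gives 9p = 198, so p* = €22 and q* = 279.
With a per-unit subsidy paid to sellers, each receives p + 9 per unit sold, so supply becomes qs = 6(p + 9) + 147.
Solving gives q = 297 with buyers paying €16 and sellers receiving €25 (the €9 wedge).
Gain to buyers: €6; to sellers: €3. (They sum to €9.)

Buyers gain €6 per bottle; sellers gain €3 per bottle.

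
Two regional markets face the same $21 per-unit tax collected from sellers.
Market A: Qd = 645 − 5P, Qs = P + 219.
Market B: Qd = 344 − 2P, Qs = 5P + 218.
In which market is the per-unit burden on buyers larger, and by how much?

Market B, by $11.5.

Market A: pre-tax P* = $71, Q* = 290; post-tax Q = 272.5; per-unit burden on buyers = $3.5.
Market B: pre-tax P* = $18, Q* = 308; post-tax Q = 278; per-unit burden on buyers = $15.
Difference: $3.5 vs $15 → market B is larger by $11.5.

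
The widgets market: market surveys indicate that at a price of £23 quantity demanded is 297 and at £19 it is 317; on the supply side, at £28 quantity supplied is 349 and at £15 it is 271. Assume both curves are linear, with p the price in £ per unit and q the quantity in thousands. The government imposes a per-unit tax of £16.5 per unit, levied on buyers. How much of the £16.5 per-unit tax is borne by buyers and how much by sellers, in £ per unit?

Buyers bear £9 per unit; sellers bear £7.5 per unit.

Demand slope: (317 − 297)/(19 − 23) = -5, so qd = 412 − 5p.
Supply slope: (271 − 349)/(15 − 28) = 6, so qs = 6p + 181.
Without the tax, 412 − 5p = 6p + 181 gives 11p = 231, so p* = £21 and q* = 307.
With the tax collected from buyers, demand (in seller-price terms) shifts: qd = 412 − 5(p + 16.5).
Solving gives q = 262 with buyers paying £30 and sellers receiving £13.5 (the £16.5 wedge).
Burden on buyers: £9; on sellers: £7.5. (They sum to £16.5.)
The less price-elastic side of the market bears the larger share of a per-unit tax.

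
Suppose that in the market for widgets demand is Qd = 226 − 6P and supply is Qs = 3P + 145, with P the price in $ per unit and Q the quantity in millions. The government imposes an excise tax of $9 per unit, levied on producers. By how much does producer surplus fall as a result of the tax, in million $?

Producer surplus falls by $978 million.

Before the tax: set 226 − 6P = 3P + 145 → P* = $9, Q* = 172.
With the tax collected from producers, supply shifts: Qs = 3(P − 9) + 145.
New equilibrium: buyers pay $12, producers receive $3, Q = 154. (Wedge: Pb − Ps = 9.)
ΔPS is the trapezoid between Q = 154 and Q = 172 of height $6: ½ · (172 + 154) · 6 = $978.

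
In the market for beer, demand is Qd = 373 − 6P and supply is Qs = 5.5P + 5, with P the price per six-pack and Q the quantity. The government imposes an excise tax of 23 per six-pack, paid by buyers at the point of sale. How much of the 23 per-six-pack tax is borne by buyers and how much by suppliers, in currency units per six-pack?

Before the tax: set 373 − 6P = 5.5P + 5 → P* = 32, Q* = 181.
With the tax collected from buyers, demand (in seller-price terms) shifts: Qd = 373 − 6(P + 23).
New equilibrium: buyers pay 43, suppliers receive 20, Q = 115. (Wedge: Pb − Ps = 23.)
Burden on buyers: 11; on suppliers: 12. (They sum to 23.)
The less price-elastic side of the market bears the larger share of a per-unit tax.

Buyers bear 11 per six-pack; suppliers bear 12 per six-pack.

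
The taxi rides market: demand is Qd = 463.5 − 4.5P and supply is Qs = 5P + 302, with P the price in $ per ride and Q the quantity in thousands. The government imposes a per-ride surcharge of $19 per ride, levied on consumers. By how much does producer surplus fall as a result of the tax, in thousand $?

Before the tax: set 463.5 − 4.5P = 5P + 302 → P* = $17, Q* = 387.
With the tax collected from consumers, demand (in seller-price terms) shifts: Qd = 463.5 − 4.5(P + 19).
Solving gives Q = 342 with consumers paying $27 and producers receiving $8 (the $19 wedge).
ΔPS is the trapezoid between Q = 342 and Q = 387 of height $9: ½ · (387 + 342) · 9 = $3280.5.

Producer surplus falls by $3280.5 thousand.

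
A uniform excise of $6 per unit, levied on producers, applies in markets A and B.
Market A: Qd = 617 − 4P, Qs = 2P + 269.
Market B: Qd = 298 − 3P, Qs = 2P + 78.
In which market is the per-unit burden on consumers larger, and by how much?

Market A: pre-tax P* = $58, Q* = 385; post-tax Q = 377; per-unit burden on consumers = $2.
Market B: pre-tax P* = $44, Q* = 166; post-tax Q = 158.8; per-unit burden on consumers = $2.4.
Difference: $2 vs $2.4 → market B is larger by $0.4.

Market B, by $0.4.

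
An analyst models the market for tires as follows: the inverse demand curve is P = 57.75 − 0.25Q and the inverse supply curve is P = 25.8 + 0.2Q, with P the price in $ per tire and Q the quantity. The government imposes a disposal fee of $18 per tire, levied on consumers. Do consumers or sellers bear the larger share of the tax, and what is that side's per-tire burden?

Inverting to Q(P) form: Qd = 231 − 4P; Qs = 5P − 129.
Without the tax, 231 − 4P = 5P − 129 gives 9P = 360, so P* = $40 and Q* = 71.
With the tax collected from consumers, demand (in seller-price terms) shifts: Qd = 231 − 4(P + 18).
New equilibrium: consumers pay $50, sellers receive $32, Q = 31. (Wedge: Pb − Ps = 18.)
Per-tire burden: consumers $10, sellers $8.
Consumers take the larger share because demand is less price-elastic here (demand slope 4 vs supply slope 5).
The less price-elastic side of the market bears the larger share of a per-unit tax.

Consumers bear the larger share: $10 per tire.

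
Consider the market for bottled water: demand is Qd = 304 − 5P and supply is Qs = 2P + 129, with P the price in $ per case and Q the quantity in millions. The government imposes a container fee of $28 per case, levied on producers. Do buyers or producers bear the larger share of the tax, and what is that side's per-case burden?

Without the tax, 304 − 5P = 2P + 129 gives 7P = 175, so P* = $25 and Q* = 179.
With the tax collected from producers, supply shifts: Qs = 2(P − 28) + 129.
Solving gives Q = 139 with buyers paying $33 and producers receiving $5 (the $28 wedge).
Per-case burden: buyers $8, producers $20.
Producers take the larger share because supply is less price-elastic here (demand slope 5 vs supply slope 2).
The less price-elastic side of the market bears the larger share of a per-unit tax.

Producers bear the larger share: $20 per case.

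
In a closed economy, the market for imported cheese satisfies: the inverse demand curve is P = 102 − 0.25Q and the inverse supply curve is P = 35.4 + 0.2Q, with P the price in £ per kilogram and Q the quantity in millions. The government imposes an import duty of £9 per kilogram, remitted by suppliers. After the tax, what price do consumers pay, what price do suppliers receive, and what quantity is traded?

Inverting to Q(P) form: Qd = 408 − 4P; Qs = 5P − 177.
Without the tax, 408 − 4P = 5P − 177 gives 9P = 585, so P* = £65 and Q* = 148.
With the tax collected from suppliers, supply shifts: Qs = 5(P − 9) − 177.
New equilibrium: consumers pay £70, suppliers receive £61, Q = 128. (Wedge: Pb − Ps = 9.)

Consumers pay £70; suppliers receive £61; quantity = 128.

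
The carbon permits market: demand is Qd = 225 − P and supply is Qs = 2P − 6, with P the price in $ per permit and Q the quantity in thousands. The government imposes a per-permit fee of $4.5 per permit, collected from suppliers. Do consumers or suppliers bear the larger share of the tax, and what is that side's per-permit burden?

Before the tax: set 225 − P = 2P − 6 → P* = $77, Q* = 148.
With the tax collected from suppliers, supply shifts: Qs = 2(P − 4.5) − 6.
Solving gives Q = 145 with consumers paying $80 and suppliers receiving $75.5 (the $4.5 wedge).
Per-permit burden: consumers $3, suppliers $1.5.
Consumers take the larger share because demand is less price-elastic here (demand slope 1 vs supply slope 2).

Consumers bear the larger share: $3 per permit.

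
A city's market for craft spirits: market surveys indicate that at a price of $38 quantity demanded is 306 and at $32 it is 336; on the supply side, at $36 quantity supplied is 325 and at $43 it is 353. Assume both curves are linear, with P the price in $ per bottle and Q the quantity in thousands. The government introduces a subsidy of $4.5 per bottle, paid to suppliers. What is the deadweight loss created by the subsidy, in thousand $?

Deadweight loss = $22.5 thousand.

Demand slope: (336 − 306)/(32 − 38) = -5, so Qd = 496 − 5P.
Supply slope: (353 − 325)/(43 − 36) = 4, so Qs = 4P + 181.
Before the subsidy: set 496 − 5P = 4P + 181 → P* = $35, Q* = 321.
With a per-unit subsidy paid to suppliers, each receives P + 4.5 per unit sold, so supply becomes Qs = 4(P + 4.5) + 181.
New equilibrium: buyers pay $33, suppliers receive $37.5, Q = 331. (Wedge: Pb − Ps = −4.5.)
Quantity rises by |ΔQ| = |321 − 331| = 10.
DWL = ½ · t · |ΔQ| = ½ · 4.5 · 10 = $22.5.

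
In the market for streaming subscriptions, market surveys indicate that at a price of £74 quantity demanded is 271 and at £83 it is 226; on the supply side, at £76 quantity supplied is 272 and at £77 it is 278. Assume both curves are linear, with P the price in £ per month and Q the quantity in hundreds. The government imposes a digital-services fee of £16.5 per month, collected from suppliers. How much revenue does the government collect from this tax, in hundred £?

Demand slope: (226 − 271)/(83 − 74) = -5, so Qd = 641 − 5P.
Supply slope: (278 − 272)/(77 − 76) = 6, so Qs = 6P − 184.
Without the tax, 641 − 5P = 6P − 184 gives 11P = 825, so P* = £75 and Q* = 266.
With the tax collected from suppliers, supply shifts: Qs = 6(P − 16.5) − 184.
Solving gives Q = 221 with consumers paying £84 and suppliers receiving £67.5 (the £16.5 wedge).
Revenue = t · Q = 16.5 · 221 = £3646.5.

Tax revenue = £3646.5 hundred.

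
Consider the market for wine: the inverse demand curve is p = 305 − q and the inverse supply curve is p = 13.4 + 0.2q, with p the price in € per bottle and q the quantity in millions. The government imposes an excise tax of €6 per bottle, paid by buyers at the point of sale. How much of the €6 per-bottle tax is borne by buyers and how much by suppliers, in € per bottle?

Rewrite in direct form: qd = 305 − p and qs = 5p − 67.
Before the tax: set 305 − p = 5p − 67 → p* = €62, q* = 243.
With the tax collected from buyers, demand (in seller-price terms) shifts: qd = 305 − (p + 6).
Solving gives q = 238 with buyers paying €67 and suppliers receiving €61 (the €6 wedge).
Burden on buyers: €5; on suppliers: €1. (They sum to €6.)
The less price-elastic side of the market bears the larger share of a per-unit tax.

Buyers bear €5 per bottle; suppliers bear €1 per bottle.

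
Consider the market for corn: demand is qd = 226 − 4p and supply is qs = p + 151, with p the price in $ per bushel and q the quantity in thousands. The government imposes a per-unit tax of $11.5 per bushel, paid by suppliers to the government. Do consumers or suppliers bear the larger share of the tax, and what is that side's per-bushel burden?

Suppliers bear the larger share: $9.2 per bushel.

Without the tax, 226 − 4p = p + 151 gives 5p = 75, so p* = $15 and q* = 166.
With the tax collected from suppliers, supply shifts: qs = (p − 11.5) + 151.
New equilibrium: consumers pay $17.3, suppliers receive $5.8, q = 156.8. (Wedge: pb − ps = 11.5.)
Per-bushel burden: consumers $2.3, suppliers $9.2.
Suppliers take the larger share because supply is less price-elastic here (demand slope 4 vs supply slope 1).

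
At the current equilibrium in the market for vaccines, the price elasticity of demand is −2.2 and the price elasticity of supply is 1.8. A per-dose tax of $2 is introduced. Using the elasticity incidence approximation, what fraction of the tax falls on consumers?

Incidence ratio: consumers' share ≈ εs / (εs + |εd|) = 1.8 / (1.8 + 2.2) = 0.45.
Supply is the less elastic side, so consumers bear the smaller share.

Consumers' share ≈ 0.45.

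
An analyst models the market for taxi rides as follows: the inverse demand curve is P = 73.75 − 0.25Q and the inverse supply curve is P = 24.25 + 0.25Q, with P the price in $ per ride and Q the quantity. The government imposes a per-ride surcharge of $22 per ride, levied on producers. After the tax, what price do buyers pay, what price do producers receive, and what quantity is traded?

Rewrite in direct form: Qd = 295 − 4P and Qs = 4P − 97.
Without the tax, 295 − 4P = 4P − 97 gives 8P = 392, so P* = $49 and Q* = 99.
With the tax collected from producers, supply shifts: Qs = 4(P − 22) − 97.
New equilibrium: buyers pay $60, producers receive $38, Q = 55. (Wedge: Pb − Ps = 22.)

Buyers pay $60; producers receive $38; quantity = 55.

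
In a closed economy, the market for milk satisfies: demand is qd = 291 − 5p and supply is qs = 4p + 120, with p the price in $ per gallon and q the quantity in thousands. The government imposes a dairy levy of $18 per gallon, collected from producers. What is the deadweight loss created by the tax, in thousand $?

Deadweight loss = $360 thousand.

Before the tax: set 291 − 5p = 4p + 120 → p* = $19, q* = 196.
With the tax collected from producers, supply shifts: qs = 4(p − 18) + 120.
New equilibrium: buyers pay $27, producers receive $9, q = 156. (Wedge: pb − ps = 18.)
Quantity falls by |ΔQ| = |196 − 156| = 40.
DWL = ½ · t · |ΔQ| = ½ · 18 · 40 = $360.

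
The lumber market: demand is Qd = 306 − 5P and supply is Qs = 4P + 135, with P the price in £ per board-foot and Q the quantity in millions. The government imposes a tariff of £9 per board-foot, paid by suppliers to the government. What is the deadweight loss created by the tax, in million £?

Without the tax, 306 − 5P = 4P + 135 gives 9P = 171, so P* = £19 and Q* = 211.
With the tax collected from suppliers, supply shifts: Qs = 4(P − 9) + 135.
Solving gives Q = 191 with buyers paying £23 and suppliers receiving £14 (the £9 wedge).
Quantity falls by |ΔQ| = |211 − 191| = 20.
DWL = ½ · t · |ΔQ| = ½ · 9 · 20 = £90.

Deadweight loss = £90 million.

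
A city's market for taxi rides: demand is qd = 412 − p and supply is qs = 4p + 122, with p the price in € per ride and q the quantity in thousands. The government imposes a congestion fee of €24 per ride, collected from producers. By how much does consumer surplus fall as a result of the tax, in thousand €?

Consumer surplus falls by €6612.48 thousand.

Without the tax, 412 − p = 4p + 122 gives 5p = 290, so p* = €58 and q* = 354.
With the tax collected from producers, supply shifts: qs = 4(p − 24) + 122.
New equilibrium: buyers pay €77.2, producers receive €53.2, q = 334.8. (Wedge: pb − ps = 24.)
ΔCS is the trapezoid between Q = 334.8 and Q = 354 of height €19.2: ½ · (354 + 334.8) · 19.2 = €6612.48.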